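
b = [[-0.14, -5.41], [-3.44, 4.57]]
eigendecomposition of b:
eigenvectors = [[-0.9, 0.60], [-0.43, -0.80]]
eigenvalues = [-2.7, 7.13]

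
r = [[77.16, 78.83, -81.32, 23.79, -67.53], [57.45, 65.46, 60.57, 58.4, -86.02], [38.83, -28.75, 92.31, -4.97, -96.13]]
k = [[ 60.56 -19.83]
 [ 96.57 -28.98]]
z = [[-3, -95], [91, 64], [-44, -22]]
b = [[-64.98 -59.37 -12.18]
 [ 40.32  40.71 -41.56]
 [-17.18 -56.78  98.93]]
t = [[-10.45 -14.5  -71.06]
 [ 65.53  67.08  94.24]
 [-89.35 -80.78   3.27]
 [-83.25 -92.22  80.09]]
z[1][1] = 64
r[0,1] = 78.83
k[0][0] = 60.56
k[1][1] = -28.98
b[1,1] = 40.71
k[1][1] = -28.98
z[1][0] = 91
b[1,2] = -41.56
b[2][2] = 98.93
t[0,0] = -10.45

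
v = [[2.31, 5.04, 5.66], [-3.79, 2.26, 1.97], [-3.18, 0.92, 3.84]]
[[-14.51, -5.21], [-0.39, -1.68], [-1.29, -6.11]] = v @ [[-1.15, 0.07], [-1.24, 0.9], [-0.99, -1.75]]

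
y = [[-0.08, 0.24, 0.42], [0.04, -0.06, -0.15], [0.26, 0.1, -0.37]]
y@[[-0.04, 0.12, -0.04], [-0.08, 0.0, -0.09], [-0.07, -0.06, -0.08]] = [[-0.05,-0.03,-0.05], [0.01,0.01,0.02], [0.01,0.05,0.01]]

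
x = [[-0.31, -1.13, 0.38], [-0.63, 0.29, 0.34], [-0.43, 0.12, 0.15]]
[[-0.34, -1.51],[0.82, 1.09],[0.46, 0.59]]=x @ [[-0.67, -0.78], [0.68, 1.67], [0.59, 0.35]]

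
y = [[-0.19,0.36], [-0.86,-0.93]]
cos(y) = [[1.12, 0.2], [-0.47, 0.72]]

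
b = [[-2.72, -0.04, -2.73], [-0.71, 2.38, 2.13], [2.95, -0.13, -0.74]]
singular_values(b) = [4.35, 3.73, 1.4]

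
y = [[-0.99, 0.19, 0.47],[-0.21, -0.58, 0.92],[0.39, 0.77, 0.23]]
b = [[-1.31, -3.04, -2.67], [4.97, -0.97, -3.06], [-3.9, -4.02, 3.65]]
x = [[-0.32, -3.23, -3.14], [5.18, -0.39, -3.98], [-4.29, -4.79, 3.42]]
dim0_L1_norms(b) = [10.18, 8.03, 9.38]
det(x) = 91.76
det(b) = 103.07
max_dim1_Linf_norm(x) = 5.18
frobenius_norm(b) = 9.89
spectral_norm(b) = 8.19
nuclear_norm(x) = 16.43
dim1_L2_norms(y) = [1.11, 1.11, 0.89]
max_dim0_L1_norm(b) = 10.18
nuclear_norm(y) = 3.03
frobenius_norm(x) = 10.78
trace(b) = 1.37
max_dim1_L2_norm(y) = 1.11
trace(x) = 2.71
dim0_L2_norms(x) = [6.73, 5.79, 6.12]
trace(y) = -1.34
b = y + x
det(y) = 0.94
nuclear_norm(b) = 15.66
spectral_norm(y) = 1.36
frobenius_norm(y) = 1.81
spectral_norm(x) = 9.08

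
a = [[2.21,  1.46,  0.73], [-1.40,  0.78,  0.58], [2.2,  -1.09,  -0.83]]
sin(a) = [[1.0, 0.47, 0.22],[-0.6, 1.42, 0.91],[0.95, -2.10, -1.35]]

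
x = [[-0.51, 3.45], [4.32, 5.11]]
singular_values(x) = [7.14, 2.45]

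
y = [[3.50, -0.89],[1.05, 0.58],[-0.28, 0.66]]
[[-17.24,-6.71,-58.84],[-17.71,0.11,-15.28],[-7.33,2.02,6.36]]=y@ [[-8.69,-1.28,-16.1], [-14.80,2.51,2.80]]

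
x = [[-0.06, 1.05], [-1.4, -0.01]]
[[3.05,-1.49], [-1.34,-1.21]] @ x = [[1.9, 3.22], [1.77, -1.39]]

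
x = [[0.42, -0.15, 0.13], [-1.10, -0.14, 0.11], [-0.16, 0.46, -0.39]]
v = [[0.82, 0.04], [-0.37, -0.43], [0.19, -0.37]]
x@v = [[0.42, 0.03], [-0.83, -0.02], [-0.38, -0.06]]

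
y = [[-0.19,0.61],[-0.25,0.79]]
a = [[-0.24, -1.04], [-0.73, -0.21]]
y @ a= [[-0.40, 0.07],[-0.52, 0.09]]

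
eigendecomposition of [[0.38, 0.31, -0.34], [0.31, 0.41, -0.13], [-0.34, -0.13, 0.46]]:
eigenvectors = [[0.63, 0.77, 0.03], [0.51, -0.45, 0.74], [-0.58, 0.45, 0.68]]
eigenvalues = [0.94, 0.0, 0.3]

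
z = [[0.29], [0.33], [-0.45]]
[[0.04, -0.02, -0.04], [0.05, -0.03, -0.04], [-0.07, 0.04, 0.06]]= z@[[0.15, -0.08, -0.13]]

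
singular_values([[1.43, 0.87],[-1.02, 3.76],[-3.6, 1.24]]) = [4.83, 3.03]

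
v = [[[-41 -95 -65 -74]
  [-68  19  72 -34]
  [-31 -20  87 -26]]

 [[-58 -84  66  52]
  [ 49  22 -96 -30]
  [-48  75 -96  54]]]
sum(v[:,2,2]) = -9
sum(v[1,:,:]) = -94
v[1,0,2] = 66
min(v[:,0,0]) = -58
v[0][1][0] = -68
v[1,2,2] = -96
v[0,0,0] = -41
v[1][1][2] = -96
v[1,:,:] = [[-58, -84, 66, 52], [49, 22, -96, -30], [-48, 75, -96, 54]]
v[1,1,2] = -96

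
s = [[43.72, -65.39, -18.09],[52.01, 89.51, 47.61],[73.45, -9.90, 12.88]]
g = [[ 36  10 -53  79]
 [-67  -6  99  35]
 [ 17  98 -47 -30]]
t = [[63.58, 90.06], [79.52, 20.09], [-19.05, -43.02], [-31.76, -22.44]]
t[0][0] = 63.58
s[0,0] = 43.72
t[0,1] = 90.06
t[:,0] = [63.58, 79.52, -19.05, -31.76]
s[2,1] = -9.9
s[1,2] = 47.61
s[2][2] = 12.88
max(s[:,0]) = 73.45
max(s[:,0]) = 73.45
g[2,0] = 17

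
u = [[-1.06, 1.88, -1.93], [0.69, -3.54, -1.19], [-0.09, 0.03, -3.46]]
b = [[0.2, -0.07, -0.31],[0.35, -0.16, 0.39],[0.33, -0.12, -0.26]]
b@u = [[-0.23, 0.61, 0.77], [-0.52, 1.24, -1.83], [-0.41, 1.04, 0.41]]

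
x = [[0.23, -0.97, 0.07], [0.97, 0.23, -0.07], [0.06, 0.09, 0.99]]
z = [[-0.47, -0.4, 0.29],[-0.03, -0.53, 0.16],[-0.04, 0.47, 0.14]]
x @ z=[[-0.08, 0.45, -0.08], [-0.46, -0.54, 0.31], [-0.07, 0.39, 0.17]]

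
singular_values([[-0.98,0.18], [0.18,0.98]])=[1.0, 1.0]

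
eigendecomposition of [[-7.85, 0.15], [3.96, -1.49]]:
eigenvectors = [[-0.85, -0.02],[0.52, -1.00]]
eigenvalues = [-7.94, -1.4]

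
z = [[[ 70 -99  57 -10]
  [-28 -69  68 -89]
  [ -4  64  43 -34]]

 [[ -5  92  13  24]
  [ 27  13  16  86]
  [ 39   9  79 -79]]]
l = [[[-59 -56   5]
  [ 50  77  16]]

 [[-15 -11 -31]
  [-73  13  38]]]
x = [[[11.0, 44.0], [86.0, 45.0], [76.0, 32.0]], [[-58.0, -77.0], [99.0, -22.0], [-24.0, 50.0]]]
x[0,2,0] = 76.0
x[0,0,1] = 44.0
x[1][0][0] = -58.0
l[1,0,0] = -15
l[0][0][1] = -56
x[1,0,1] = -77.0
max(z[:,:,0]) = 70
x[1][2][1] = 50.0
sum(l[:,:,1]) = 23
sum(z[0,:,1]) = -104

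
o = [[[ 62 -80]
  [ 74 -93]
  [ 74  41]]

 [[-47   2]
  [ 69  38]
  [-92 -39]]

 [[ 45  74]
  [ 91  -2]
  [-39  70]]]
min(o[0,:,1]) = -93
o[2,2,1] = 70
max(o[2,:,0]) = 91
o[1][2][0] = -92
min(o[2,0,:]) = 45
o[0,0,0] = 62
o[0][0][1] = -80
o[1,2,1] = -39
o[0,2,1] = 41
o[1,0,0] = -47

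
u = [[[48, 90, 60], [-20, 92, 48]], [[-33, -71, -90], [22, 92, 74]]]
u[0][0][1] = 90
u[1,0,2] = -90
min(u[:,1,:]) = -20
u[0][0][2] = 60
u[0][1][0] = -20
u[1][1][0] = 22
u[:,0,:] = [[48, 90, 60], [-33, -71, -90]]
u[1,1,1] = 92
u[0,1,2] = 48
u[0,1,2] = 48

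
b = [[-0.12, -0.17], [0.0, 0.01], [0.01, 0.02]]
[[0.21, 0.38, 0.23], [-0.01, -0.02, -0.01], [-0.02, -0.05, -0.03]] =b @ [[0.13, 0.28, 0.09], [-1.30, -2.45, -1.41]]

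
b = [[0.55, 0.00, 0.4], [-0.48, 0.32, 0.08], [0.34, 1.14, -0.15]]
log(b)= [[-0.16+0.56j, (0.39+0.85j), 0.24-0.67j], [(-0.46+0.44j), (-0.43+0.67j), (-0.13-0.53j)], [-0.26-1.59j, 0.47-2.41j, -0.50+1.91j]]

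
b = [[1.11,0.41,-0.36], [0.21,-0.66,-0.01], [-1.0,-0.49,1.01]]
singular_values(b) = [1.9, 0.69, 0.42]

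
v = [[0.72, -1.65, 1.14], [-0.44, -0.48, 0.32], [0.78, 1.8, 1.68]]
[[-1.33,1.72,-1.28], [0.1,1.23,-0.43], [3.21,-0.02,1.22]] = v@ [[-0.76, -1.15, 0.09], [1.17, -0.68, 0.74], [1.01, 1.25, -0.11]]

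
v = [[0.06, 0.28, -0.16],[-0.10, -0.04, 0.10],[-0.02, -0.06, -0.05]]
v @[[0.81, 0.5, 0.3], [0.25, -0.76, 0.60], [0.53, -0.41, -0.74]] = [[0.03, -0.12, 0.30], [-0.04, -0.06, -0.13], [-0.06, 0.06, -0.00]]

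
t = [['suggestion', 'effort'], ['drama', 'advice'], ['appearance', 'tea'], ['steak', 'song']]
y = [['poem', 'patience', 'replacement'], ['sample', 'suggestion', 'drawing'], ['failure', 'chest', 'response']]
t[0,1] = 'effort'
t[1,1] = 'advice'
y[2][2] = 'response'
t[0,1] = 'effort'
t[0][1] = 'effort'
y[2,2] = 'response'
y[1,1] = 'suggestion'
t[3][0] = 'steak'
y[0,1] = 'patience'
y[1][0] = 'sample'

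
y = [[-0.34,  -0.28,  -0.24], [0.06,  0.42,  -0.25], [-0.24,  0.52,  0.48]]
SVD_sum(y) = [[0.02, -0.28, -0.19], [-0.01, 0.17, 0.11], [-0.04, 0.59, 0.4]] + [[-0.09, -0.08, 0.11], [0.22, 0.20, -0.28], [-0.11, -0.1, 0.13]] + [[-0.27, 0.09, -0.16], [-0.15, 0.05, -0.09], [-0.09, 0.03, -0.05]]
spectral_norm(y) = 0.82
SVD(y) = [[-0.42, -0.34, -0.84],  [0.25, 0.85, -0.46],  [0.87, -0.4, -0.27]] @ diag([0.817851728866291, 0.48299703189457505, 0.38772724533033415]) @ [[-0.06,0.83,0.56], [0.54,0.50,-0.68], [0.84,-0.26,0.48]]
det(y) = -0.15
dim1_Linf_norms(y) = [0.34, 0.42, 0.52]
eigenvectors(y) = [[(0.97+0j), (0.23+0.08j), (0.23-0.08j)],[(0.01+0j), 0.10-0.54j, (0.1+0.54j)],[(0.26+0j), (-0.8+0j), (-0.8-0j)]]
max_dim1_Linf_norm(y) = 0.52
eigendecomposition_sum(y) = [[-0.37+0.00j, (-0.05-0j), -0.12-0.00j], [(-0+0j), (-0-0j), (-0-0j)], [(-0.1+0j), (-0.01-0j), -0.03-0.00j]] + [[(0.02+0.02j), -0.11+0.08j, (-0.06-0.06j)], [(0.03-0.04j), (0.21+0.23j), -0.12+0.16j], [(-0.07-0.03j), 0.27-0.36j, (0.26+0.13j)]] + [[(0.02-0.02j), (-0.11-0.08j), (-0.06+0.06j)], [0.03+0.04j, (0.21-0.23j), (-0.12-0.16j)], [(-0.07+0.03j), 0.27+0.36j, 0.26-0.13j]]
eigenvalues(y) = [(-0.41+0j), (0.48+0.38j), (0.48-0.38j)]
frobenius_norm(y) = 1.03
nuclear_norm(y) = 1.69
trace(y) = 0.56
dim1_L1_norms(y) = [0.86, 0.73, 1.24]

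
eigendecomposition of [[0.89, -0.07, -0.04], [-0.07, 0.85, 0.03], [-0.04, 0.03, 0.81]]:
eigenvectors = [[0.76, -0.59, 0.27], [-0.57, -0.8, -0.16], [-0.32, 0.03, 0.95]]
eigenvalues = [0.96, 0.8, 0.79]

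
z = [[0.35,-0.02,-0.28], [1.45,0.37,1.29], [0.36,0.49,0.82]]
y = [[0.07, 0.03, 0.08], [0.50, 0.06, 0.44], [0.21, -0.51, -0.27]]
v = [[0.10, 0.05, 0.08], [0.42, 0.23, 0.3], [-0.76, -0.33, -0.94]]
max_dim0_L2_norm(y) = 0.55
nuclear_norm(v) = 1.53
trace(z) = 1.54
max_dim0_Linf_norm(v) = 0.94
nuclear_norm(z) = 2.98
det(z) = -0.26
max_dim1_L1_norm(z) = 3.11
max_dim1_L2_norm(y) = 0.67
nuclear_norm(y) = 1.29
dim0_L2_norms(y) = [0.55, 0.51, 0.52]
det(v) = -0.00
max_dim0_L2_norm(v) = 0.99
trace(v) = -0.61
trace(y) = -0.14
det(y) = -0.00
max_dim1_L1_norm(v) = 2.03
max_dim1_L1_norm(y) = 1.0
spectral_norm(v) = 1.37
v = y @ z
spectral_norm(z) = 2.18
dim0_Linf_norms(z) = [1.45, 0.49, 1.29]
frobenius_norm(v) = 1.38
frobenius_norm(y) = 0.91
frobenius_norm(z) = 2.27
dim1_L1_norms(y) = [0.18, 1.0, 0.99]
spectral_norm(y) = 0.69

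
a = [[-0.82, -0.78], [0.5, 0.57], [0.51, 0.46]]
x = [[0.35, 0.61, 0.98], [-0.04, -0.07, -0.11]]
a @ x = [[-0.26, -0.45, -0.72], [0.15, 0.27, 0.43], [0.16, 0.28, 0.45]]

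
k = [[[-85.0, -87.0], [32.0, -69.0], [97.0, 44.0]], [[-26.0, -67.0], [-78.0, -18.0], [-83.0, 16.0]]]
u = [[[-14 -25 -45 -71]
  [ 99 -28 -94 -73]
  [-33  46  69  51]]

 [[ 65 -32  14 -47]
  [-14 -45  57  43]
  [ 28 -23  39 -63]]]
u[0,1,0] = 99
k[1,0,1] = -67.0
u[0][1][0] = 99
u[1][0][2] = 14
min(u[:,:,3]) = -73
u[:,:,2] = [[-45, -94, 69], [14, 57, 39]]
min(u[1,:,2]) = 14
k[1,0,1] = -67.0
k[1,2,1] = 16.0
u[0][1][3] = -73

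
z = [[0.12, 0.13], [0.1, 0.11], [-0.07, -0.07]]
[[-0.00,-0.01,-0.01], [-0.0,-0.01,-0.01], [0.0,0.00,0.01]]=z @ [[-0.05,-0.1,-0.12],  [0.01,0.03,0.03]]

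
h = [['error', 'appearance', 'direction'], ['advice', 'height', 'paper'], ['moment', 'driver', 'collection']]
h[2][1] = 'driver'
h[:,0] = ['error', 'advice', 'moment']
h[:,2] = ['direction', 'paper', 'collection']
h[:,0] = ['error', 'advice', 'moment']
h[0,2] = 'direction'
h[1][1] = 'height'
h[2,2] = 'collection'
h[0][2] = 'direction'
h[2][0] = 'moment'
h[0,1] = 'appearance'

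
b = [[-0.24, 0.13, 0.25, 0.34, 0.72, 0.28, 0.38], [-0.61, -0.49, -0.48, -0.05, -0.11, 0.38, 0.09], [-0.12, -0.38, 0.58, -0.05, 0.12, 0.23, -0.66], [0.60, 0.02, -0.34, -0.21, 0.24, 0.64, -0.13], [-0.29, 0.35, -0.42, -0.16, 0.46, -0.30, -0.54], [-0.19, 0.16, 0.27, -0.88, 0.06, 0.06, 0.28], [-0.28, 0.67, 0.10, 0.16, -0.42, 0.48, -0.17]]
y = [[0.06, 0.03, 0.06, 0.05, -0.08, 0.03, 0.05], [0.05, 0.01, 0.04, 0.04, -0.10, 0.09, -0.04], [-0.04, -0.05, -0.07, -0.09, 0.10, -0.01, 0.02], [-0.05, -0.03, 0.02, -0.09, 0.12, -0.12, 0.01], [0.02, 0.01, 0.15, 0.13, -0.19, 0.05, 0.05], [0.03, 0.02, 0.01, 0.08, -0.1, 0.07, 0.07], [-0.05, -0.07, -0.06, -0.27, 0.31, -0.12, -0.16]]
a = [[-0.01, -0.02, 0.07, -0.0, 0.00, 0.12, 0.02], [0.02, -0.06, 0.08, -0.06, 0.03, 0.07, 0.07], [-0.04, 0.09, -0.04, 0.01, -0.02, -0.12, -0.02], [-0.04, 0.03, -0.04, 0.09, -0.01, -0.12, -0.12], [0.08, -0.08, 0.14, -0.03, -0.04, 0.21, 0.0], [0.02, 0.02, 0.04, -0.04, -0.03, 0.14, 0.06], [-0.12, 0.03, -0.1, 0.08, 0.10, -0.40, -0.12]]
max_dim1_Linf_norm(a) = 0.4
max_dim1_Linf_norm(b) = 0.88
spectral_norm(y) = 0.63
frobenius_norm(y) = 0.67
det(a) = 0.00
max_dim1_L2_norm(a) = 0.46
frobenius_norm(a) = 0.66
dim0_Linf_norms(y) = [0.06, 0.07, 0.15, 0.27, 0.31, 0.12, 0.16]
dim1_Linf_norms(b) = [0.72, 0.61, 0.66, 0.64, 0.54, 0.88, 0.67]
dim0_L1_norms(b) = [2.33, 2.2, 2.44, 1.85, 2.13, 2.37, 2.25]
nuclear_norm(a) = 1.04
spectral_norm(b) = 1.01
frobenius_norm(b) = 2.65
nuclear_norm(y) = 1.05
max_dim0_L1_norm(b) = 2.44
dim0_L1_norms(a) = [0.33, 0.33, 0.51, 0.31, 0.23, 1.18, 0.41]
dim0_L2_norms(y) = [0.12, 0.1, 0.19, 0.34, 0.43, 0.21, 0.19]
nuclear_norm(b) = 7.00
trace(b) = -0.01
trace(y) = -0.37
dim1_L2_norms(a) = [0.14, 0.16, 0.16, 0.2, 0.28, 0.17, 0.46]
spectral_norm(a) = 0.62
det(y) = 0.00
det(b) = -1.00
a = y @ b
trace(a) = -0.04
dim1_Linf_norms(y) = [0.08, 0.1, 0.1, 0.12, 0.19, 0.1, 0.31]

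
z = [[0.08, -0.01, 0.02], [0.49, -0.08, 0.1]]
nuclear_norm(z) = 0.52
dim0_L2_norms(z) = [0.5, 0.08, 0.1]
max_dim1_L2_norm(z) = 0.51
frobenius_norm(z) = 0.51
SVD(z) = [[-0.16, -0.99],[-0.99, 0.16]] @ diag([0.5132034572757692, 0.004712901462762146]) @ [[-0.97, 0.16, -0.2], [0.05, -0.65, -0.76]]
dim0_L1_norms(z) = [0.57, 0.09, 0.12]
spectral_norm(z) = 0.51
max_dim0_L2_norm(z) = 0.5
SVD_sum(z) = [[0.08, -0.01, 0.02], [0.49, -0.08, 0.10]] + [[-0.00, 0.0, 0.00], [0.00, -0.00, -0.00]]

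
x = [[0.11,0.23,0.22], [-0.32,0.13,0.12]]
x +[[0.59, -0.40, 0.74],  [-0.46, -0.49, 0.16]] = [[0.70, -0.17, 0.96],[-0.78, -0.36, 0.28]]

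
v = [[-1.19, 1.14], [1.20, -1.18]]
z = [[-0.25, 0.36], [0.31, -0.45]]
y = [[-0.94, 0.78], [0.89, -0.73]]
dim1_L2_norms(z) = [0.44, 0.55]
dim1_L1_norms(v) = [2.33, 2.38]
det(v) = 0.04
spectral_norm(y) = 1.68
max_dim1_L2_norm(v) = 1.68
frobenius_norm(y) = 1.68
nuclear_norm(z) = 0.70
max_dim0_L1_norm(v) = 2.39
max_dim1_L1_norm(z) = 0.76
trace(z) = -0.70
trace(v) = -2.37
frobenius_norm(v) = 2.36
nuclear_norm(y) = 1.68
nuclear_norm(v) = 2.37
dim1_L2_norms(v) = [1.65, 1.68]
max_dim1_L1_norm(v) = 2.38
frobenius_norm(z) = 0.70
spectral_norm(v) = 2.36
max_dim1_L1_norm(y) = 1.72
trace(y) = -1.67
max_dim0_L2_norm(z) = 0.58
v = z + y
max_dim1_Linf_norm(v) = 1.2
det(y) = -0.01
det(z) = 0.00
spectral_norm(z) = 0.70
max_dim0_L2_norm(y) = 1.29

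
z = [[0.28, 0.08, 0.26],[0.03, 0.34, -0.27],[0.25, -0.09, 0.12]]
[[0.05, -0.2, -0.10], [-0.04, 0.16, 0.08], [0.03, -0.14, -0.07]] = z@[[0.07, -0.3, -0.15], [-0.03, 0.12, 0.06], [0.11, -0.48, -0.24]]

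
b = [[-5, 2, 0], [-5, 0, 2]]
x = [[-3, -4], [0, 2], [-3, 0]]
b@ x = [[15, 24], [9, 20]]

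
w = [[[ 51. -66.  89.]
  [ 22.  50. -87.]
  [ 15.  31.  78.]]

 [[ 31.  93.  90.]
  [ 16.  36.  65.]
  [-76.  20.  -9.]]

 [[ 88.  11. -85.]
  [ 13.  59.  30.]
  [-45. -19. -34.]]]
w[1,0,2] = 90.0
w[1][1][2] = 65.0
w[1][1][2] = 65.0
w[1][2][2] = -9.0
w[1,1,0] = 16.0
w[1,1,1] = 36.0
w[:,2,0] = [15.0, -76.0, -45.0]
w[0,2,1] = 31.0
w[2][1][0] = 13.0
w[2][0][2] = -85.0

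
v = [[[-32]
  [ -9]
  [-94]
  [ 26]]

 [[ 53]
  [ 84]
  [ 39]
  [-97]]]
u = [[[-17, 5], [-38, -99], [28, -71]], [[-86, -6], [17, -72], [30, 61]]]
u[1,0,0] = -86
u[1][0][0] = -86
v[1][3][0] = -97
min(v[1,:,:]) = -97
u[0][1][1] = -99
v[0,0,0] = -32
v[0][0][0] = -32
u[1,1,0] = 17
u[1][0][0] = -86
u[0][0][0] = -17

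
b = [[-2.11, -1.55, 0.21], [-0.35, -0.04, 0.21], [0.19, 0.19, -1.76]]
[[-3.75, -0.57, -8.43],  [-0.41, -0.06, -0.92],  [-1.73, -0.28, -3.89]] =b@[[1.88, 0.29, 4.23],[0.02, 0.0, 0.04],[1.19, 0.19, 2.67]]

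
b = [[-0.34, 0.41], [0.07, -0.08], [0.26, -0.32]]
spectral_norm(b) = 0.68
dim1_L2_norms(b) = [0.53, 0.11, 0.41]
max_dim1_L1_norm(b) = 0.75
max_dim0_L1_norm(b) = 0.81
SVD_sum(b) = [[-0.34, 0.41], [0.07, -0.08], [0.26, -0.32]] + [[-0.00, -0.00], [0.0, 0.00], [-0.0, -0.00]]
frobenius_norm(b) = 0.68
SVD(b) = [[-0.78, 0.35], [0.16, -0.69], [0.6, 0.63]] @ diag([0.6818938673910805, 0.004555613508135925]) @ [[0.64, -0.77], [-0.77, -0.64]]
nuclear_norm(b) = 0.69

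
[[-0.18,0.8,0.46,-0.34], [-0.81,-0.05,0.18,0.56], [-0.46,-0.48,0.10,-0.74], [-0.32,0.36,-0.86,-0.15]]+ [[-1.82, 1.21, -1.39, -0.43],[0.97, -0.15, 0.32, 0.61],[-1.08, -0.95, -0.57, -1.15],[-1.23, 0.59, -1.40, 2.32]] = [[-2.00,2.01,-0.93,-0.77], [0.16,-0.2,0.50,1.17], [-1.54,-1.43,-0.47,-1.89], [-1.55,0.95,-2.26,2.17]]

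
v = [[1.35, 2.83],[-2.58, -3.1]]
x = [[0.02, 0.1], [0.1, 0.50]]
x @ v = [[-0.23, -0.25],[-1.16, -1.27]]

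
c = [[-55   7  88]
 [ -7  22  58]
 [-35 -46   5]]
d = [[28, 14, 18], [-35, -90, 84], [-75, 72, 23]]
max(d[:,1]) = 72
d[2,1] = 72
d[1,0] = -35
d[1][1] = -90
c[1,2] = 58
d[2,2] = 23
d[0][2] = 18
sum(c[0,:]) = 40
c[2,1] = -46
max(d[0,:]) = 28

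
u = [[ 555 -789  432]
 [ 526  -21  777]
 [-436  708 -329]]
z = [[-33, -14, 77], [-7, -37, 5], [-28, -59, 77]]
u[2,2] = -329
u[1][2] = 777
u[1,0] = 526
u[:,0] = [555, 526, -436]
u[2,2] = -329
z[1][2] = 5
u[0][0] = 555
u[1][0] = 526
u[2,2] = -329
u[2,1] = 708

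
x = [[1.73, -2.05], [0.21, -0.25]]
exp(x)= [[4.97, -4.7], [0.48, 0.43]]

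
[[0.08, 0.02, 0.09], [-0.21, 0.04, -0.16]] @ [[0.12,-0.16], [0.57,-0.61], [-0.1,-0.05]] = [[0.01, -0.03], [0.01, 0.02]]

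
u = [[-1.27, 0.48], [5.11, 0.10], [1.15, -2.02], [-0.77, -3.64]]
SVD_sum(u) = [[-1.25, -0.04],[5.11, 0.16],[1.09, 0.03],[-0.88, -0.03]] + [[-0.02, 0.52], [0.00, -0.06], [0.06, -2.05], [0.11, -3.61]]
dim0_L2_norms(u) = [5.44, 4.19]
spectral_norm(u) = 5.45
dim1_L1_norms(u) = [1.75, 5.21, 3.17, 4.41]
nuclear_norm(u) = 9.64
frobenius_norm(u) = 6.87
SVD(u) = [[-0.23, -0.12], [0.94, 0.01], [0.2, 0.49], [-0.16, 0.86]] @ diag([5.445404231082606, 4.190271203646329]) @ [[1.00,0.03], [0.03,-1.00]]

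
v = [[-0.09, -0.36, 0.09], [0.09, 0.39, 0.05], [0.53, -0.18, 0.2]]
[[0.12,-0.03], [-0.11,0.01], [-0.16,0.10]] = v@[[-0.42, 0.25], [-0.19, -0.01], [0.12, -0.17]]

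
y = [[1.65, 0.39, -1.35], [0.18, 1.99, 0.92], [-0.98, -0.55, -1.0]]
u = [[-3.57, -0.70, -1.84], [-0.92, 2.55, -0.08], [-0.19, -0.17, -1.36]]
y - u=[[5.22, 1.09, 0.49], [1.1, -0.56, 1.0], [-0.79, -0.38, 0.36]]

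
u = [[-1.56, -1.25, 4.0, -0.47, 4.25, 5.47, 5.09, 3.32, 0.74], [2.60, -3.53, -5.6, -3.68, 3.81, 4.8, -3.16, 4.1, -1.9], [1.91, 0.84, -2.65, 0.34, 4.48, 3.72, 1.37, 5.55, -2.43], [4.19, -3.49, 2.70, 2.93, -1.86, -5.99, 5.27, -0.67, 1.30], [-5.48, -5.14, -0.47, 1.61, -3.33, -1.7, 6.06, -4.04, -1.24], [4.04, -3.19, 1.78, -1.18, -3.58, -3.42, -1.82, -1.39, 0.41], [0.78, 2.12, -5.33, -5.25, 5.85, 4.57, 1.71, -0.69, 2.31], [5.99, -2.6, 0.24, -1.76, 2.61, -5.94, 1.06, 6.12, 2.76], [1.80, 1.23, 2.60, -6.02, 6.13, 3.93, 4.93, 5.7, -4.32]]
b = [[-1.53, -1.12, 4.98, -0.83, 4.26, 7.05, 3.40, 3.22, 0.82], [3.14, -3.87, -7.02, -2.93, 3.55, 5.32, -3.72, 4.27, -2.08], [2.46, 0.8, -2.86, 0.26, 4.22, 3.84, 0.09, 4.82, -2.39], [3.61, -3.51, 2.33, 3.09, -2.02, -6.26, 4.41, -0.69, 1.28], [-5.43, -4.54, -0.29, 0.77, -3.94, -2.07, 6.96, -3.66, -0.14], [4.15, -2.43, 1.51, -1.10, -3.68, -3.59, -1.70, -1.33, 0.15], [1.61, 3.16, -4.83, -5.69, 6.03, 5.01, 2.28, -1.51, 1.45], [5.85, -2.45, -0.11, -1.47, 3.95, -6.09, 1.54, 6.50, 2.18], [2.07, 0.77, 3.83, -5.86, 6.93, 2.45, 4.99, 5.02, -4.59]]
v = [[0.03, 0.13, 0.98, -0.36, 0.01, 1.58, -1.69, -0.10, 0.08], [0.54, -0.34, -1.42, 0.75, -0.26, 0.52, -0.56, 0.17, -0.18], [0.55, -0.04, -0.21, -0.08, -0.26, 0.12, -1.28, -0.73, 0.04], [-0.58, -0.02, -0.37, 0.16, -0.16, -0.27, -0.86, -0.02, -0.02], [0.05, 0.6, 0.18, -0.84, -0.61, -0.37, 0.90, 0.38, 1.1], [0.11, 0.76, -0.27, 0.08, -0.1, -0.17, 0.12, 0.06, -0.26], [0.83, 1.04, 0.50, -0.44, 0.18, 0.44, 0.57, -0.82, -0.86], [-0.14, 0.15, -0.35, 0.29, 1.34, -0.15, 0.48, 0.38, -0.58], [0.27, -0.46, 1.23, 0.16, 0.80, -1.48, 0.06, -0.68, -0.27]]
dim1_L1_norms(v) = [4.96, 4.74, 3.31, 2.46, 5.03, 1.93, 5.68, 3.86, 5.41]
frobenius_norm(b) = 33.38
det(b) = -37107523.57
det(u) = -15715202.81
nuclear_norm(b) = 83.87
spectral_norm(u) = 21.40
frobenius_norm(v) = 5.55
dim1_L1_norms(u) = [26.15, 33.18, 23.29, 28.4, 29.07, 20.81, 28.61, 29.08, 36.66]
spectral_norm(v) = 3.14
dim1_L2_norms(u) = [10.28, 11.49, 9.16, 10.72, 11.31, 7.81, 11.18, 11.58, 13.28]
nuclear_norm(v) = 13.93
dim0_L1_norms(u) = [28.35, 23.39, 25.37, 23.24, 35.9, 39.54, 30.47, 31.58, 17.41]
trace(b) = -8.51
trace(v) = -0.46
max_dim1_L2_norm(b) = 13.38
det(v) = -0.12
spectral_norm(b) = 21.60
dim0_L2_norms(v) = [1.31, 1.55, 2.27, 1.32, 1.74, 2.33, 2.63, 1.41, 1.57]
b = u + v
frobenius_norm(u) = 32.57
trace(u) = -8.05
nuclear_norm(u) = 80.87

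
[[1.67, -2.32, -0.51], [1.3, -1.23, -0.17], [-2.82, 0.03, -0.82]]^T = [[1.67, 1.3, -2.82], [-2.32, -1.23, 0.03], [-0.51, -0.17, -0.82]]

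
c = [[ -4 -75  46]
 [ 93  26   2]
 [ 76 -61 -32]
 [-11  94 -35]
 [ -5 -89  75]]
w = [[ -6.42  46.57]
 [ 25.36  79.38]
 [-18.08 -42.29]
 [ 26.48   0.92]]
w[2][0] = -18.08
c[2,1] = -61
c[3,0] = -11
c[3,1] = 94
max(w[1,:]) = 79.38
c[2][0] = 76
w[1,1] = 79.38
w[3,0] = 26.48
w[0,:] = [-6.42, 46.57]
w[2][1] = -42.29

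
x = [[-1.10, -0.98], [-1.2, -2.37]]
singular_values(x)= [3.0, 0.48]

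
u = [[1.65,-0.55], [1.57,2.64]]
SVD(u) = [[0.17, 0.99], [0.99, -0.17]] @ diag([3.1033403225005602, 1.6818973936427042]) @ [[0.59, 0.81],[0.81, -0.59]]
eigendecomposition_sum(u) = [[(0.82+1.07j), -0.28+0.75j], [(0.78-2.14j), (1.32-0.28j)]] + [[(0.82-1.07j), (-0.28-0.75j)], [0.78+2.14j, (1.32+0.28j)]]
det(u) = 5.22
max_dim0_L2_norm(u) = 2.7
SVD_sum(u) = [[0.31, 0.43],[1.80, 2.47]] + [[1.34, -0.98], [-0.23, 0.17]]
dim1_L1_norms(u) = [2.2, 4.21]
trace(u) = 4.29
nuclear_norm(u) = 4.79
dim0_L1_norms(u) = [3.22, 3.19]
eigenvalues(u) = [(2.14+0.79j), (2.14-0.79j)]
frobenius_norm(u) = 3.53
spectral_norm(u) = 3.10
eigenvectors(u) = [[(0.27-0.43j), (0.27+0.43j)], [(-0.86+0j), (-0.86-0j)]]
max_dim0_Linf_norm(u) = 2.64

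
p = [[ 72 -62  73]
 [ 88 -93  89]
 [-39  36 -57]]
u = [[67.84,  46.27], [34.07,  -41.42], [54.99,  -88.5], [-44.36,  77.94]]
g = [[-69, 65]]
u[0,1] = 46.27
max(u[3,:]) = 77.94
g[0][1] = 65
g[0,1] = 65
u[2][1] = -88.5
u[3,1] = 77.94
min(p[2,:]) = -57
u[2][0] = 54.99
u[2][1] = -88.5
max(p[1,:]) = 89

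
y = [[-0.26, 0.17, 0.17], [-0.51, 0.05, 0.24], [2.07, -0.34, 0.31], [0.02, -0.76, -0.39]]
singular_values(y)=[2.19, 0.88, 0.3]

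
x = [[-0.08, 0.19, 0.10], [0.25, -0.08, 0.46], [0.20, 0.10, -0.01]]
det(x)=0.026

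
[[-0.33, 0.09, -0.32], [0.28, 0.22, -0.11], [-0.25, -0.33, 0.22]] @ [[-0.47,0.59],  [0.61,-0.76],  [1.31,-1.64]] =[[-0.21, 0.26],[-0.14, 0.18],[0.2, -0.26]]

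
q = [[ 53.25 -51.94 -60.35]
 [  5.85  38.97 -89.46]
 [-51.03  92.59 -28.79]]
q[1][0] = 5.85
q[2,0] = -51.03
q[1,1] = 38.97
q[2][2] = -28.79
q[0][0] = 53.25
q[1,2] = -89.46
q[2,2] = -28.79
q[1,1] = 38.97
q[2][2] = -28.79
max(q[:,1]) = 92.59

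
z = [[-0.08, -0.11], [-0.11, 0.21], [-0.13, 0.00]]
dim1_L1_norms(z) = [0.19, 0.32, 0.13]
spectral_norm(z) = 0.25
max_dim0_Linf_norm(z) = 0.21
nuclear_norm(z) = 0.42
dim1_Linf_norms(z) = [0.11, 0.21, 0.13]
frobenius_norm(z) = 0.30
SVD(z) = [[0.24,  0.72], [-0.94,  0.02], [-0.23,  0.69]] @ diag([0.2519561701196382, 0.1676844904534821]) @ [[0.45, -0.89], [-0.89, -0.45]]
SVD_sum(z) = [[0.03, -0.05], [-0.11, 0.21], [-0.03, 0.05]] + [[-0.11, -0.06], [-0.00, -0.0], [-0.1, -0.05]]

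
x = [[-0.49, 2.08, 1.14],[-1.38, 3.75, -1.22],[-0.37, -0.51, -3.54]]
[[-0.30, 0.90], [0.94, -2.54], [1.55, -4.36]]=x @ [[-0.29, 0.8], [0.01, -0.01], [-0.41, 1.15]]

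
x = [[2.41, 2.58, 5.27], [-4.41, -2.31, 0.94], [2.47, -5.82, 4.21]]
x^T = [[2.41, -4.41, 2.47], [2.58, -2.31, -5.82], [5.27, 0.94, 4.21]]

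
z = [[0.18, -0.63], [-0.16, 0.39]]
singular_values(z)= [0.78, 0.04]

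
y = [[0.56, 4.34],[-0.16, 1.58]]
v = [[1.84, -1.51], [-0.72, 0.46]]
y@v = [[-2.09, 1.15],  [-1.43, 0.97]]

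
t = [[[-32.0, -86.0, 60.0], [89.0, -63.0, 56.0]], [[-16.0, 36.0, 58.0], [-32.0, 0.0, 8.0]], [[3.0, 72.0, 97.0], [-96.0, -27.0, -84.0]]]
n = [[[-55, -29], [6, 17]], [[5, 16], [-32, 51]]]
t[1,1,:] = [-32.0, 0.0, 8.0]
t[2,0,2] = 97.0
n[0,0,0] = -55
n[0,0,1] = -29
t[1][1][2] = 8.0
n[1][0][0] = 5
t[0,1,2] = 56.0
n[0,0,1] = -29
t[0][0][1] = -86.0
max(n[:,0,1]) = 16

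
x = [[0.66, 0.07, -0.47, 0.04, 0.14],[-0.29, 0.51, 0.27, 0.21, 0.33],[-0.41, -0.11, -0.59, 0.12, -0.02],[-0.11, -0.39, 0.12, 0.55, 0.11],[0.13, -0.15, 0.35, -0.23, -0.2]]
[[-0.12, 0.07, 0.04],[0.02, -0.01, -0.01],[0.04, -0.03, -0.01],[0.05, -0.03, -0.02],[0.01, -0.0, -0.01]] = x@[[-0.15,0.09,0.05], [-0.12,0.07,0.04], [0.05,-0.02,-0.02], [-0.05,0.03,0.02], [0.09,-0.05,-0.03]]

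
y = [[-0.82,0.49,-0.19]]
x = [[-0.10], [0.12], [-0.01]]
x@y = [[0.08, -0.05, 0.02], [-0.1, 0.06, -0.02], [0.01, -0.00, 0.00]]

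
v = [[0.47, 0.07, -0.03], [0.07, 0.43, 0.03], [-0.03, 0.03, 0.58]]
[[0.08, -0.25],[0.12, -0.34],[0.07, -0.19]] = v @[[0.15, -0.45], [0.24, -0.70], [0.11, -0.32]]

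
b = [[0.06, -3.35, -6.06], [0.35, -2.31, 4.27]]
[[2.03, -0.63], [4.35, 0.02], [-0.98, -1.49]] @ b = [[-0.10,  -5.35,  -14.99],  [0.27,  -14.62,  -26.28],  [-0.58,  6.72,  -0.42]]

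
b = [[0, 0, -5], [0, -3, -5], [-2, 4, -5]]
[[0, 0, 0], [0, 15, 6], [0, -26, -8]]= b @[[0, 3, 0], [0, -5, -2], [0, 0, 0]]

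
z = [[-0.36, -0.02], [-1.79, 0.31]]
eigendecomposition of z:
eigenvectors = [[-0.37,0.03], [-0.93,-1.00]]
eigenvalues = [-0.41, 0.36]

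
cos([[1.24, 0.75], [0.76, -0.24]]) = [[0.14, -0.3], [-0.30, 0.72]]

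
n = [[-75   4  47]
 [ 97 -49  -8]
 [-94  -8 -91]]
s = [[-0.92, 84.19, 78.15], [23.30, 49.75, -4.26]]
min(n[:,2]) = -91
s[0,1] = 84.19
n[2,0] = -94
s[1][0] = 23.3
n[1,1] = -49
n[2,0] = -94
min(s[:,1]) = 49.75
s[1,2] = -4.26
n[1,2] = -8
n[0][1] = 4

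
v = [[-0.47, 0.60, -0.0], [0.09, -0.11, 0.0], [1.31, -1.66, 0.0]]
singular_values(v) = [2.25, 0.0, 0.0]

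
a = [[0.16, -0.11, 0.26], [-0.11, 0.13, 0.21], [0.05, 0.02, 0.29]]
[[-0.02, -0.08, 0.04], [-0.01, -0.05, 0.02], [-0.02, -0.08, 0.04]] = a@[[-0.03, -0.11, 0.05],  [-0.01, -0.04, 0.02],  [-0.07, -0.27, 0.13]]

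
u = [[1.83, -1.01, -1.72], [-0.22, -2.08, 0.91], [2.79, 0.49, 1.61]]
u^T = [[1.83, -0.22, 2.79], [-1.01, -2.08, 0.49], [-1.72, 0.91, 1.61]]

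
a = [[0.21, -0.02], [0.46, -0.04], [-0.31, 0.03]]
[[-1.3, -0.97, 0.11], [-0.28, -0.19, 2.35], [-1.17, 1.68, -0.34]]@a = [[-0.75, 0.07], [-0.87, 0.08], [0.63, -0.05]]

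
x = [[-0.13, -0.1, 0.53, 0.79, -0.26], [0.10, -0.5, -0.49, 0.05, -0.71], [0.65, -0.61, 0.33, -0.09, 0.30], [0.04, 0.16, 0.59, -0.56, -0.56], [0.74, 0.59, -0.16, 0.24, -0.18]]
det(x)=1.011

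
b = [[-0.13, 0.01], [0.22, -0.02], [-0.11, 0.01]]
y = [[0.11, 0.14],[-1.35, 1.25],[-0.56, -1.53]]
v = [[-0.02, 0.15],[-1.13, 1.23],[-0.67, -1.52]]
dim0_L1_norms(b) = [0.46, 0.04]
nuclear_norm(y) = 3.41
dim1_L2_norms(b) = [0.13, 0.22, 0.11]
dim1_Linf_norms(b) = [0.13, 0.22, 0.11]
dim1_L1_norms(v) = [0.17, 2.36, 2.19]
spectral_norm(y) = 2.06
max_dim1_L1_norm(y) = 2.6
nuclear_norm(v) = 3.27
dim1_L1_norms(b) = [0.14, 0.24, 0.12]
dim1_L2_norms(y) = [0.18, 1.84, 1.63]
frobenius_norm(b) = 0.28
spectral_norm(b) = 0.28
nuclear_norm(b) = 0.28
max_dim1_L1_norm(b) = 0.24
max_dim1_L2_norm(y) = 1.84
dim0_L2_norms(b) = [0.28, 0.02]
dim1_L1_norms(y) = [0.25, 2.6, 2.09]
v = y + b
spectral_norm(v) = 1.98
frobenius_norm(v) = 2.36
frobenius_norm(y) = 2.46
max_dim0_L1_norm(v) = 2.9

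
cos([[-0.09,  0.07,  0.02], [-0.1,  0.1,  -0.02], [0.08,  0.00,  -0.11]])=[[1.00, -0.00, 0.00],  [0.0, 1.0, 0.0],  [0.01, -0.0, 0.99]]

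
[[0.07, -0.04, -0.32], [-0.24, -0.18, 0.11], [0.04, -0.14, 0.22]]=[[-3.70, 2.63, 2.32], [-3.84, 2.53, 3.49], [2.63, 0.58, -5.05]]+[[3.77,-2.67,-2.64],[3.60,-2.71,-3.38],[-2.59,-0.72,5.27]]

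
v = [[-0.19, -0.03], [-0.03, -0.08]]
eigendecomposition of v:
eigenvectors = [[-0.97,0.25], [-0.25,-0.97]]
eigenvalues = [-0.2, -0.07]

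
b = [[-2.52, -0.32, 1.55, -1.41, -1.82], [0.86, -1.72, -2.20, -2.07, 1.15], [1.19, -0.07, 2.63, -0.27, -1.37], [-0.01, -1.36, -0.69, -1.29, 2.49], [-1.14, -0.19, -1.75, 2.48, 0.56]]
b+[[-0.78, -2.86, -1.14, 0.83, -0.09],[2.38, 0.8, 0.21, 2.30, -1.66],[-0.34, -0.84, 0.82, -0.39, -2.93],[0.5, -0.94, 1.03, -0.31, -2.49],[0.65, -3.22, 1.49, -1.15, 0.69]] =[[-3.3,-3.18,0.41,-0.58,-1.91], [3.24,-0.92,-1.99,0.23,-0.51], [0.85,-0.91,3.45,-0.66,-4.3], [0.49,-2.30,0.34,-1.60,0.00], [-0.49,-3.41,-0.26,1.33,1.25]]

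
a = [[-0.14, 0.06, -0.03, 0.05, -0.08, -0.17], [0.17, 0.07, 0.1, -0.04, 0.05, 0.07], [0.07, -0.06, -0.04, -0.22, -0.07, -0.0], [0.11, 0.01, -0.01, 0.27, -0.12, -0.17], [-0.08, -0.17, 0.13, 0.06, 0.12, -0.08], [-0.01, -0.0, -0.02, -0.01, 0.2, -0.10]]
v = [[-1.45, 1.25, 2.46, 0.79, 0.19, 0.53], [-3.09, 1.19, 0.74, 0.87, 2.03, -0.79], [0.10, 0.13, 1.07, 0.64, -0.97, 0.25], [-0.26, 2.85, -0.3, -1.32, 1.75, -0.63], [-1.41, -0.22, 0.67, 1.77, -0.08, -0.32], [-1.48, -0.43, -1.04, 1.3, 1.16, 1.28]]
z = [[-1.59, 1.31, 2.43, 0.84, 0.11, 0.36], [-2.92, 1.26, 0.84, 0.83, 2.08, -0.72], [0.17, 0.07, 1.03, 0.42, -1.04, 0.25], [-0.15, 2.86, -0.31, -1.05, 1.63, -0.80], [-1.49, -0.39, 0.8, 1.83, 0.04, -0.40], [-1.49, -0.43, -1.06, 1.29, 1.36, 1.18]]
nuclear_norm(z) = 14.75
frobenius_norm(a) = 0.66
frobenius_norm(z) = 7.58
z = v + a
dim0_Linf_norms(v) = [3.09, 2.85, 2.46, 1.77, 2.03, 1.28]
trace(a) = 0.18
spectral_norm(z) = 5.47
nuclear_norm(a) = 1.49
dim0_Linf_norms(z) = [2.92, 2.86, 2.43, 1.83, 2.08, 1.18]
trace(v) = 0.69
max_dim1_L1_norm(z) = 8.65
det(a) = 0.00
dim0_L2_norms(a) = [0.27, 0.2, 0.17, 0.36, 0.29, 0.28]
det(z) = 7.56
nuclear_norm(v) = 14.88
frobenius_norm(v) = 7.59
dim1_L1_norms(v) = [6.67, 8.71, 3.16, 7.11, 4.47, 6.69]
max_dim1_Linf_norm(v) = 3.09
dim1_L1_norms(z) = [6.64, 8.65, 2.98, 6.8, 4.95, 6.81]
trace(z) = 0.87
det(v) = 8.05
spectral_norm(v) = 5.42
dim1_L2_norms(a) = [0.25, 0.23, 0.25, 0.36, 0.28, 0.22]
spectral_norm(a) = 0.42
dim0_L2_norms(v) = [3.99, 3.37, 3.06, 2.89, 3.08, 1.76]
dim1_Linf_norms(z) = [2.43, 2.92, 1.04, 2.86, 1.83, 1.49]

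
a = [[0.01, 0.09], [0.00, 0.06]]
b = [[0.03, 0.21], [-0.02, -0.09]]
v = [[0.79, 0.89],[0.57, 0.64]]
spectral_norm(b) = 0.23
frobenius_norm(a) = 0.11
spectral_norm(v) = 1.47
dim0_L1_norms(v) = [1.36, 1.53]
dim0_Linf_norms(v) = [0.79, 0.89]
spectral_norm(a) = 0.11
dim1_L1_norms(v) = [1.68, 1.21]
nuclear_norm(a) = 0.11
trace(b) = -0.06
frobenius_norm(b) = 0.23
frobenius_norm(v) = 1.47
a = v @ b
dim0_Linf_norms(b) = [0.03, 0.21]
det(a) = 0.00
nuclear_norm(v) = 1.47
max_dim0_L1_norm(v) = 1.53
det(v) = -0.00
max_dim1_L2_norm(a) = 0.09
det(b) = 0.00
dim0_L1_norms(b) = [0.05, 0.3]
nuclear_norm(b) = 0.24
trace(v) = 1.43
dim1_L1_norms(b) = [0.24, 0.11]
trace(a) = 0.07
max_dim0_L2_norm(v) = 1.1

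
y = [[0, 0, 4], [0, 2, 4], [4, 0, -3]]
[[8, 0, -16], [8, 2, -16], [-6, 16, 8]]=y@ [[0, 4, -1], [0, 1, 0], [2, 0, -4]]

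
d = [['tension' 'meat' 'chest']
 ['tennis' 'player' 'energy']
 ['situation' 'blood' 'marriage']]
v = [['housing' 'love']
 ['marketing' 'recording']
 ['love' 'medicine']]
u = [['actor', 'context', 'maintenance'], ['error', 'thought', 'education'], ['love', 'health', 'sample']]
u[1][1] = 'thought'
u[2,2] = 'sample'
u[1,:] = ['error', 'thought', 'education']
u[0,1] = 'context'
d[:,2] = ['chest', 'energy', 'marriage']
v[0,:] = ['housing', 'love']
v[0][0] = 'housing'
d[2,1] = 'blood'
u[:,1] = ['context', 'thought', 'health']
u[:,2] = ['maintenance', 'education', 'sample']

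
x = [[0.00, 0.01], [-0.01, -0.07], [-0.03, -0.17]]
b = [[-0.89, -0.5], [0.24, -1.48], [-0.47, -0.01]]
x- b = [[0.89,0.51], [-0.25,1.41], [0.44,-0.16]]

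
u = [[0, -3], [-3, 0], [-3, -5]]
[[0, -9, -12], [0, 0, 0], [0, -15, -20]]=u@ [[0, 0, 0], [0, 3, 4]]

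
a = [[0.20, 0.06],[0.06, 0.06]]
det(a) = 0.01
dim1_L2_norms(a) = [0.21, 0.08]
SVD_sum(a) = [[0.20, 0.07], [0.07, 0.03]] + [[0.0,-0.01], [-0.01,0.03]]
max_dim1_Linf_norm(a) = 0.2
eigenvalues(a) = [0.22, 0.04]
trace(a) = 0.26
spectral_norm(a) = 0.22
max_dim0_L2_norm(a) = 0.21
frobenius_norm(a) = 0.23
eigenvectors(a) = [[0.94,-0.35], [0.35,0.94]]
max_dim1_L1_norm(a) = 0.26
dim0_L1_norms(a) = [0.26, 0.12]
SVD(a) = [[-0.94,  -0.35], [-0.35,  0.94]] @ diag([0.2221954445729289, 0.03780455542707113]) @ [[-0.94, -0.35], [-0.35, 0.94]]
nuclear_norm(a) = 0.26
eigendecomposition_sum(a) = [[0.20, 0.07], [0.07, 0.03]] + [[0.0, -0.01], [-0.01, 0.03]]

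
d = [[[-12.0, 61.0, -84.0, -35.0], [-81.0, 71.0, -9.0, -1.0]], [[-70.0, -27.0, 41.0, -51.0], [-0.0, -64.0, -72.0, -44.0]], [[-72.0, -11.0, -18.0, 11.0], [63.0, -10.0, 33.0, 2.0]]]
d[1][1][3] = -44.0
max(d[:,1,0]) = 63.0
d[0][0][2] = -84.0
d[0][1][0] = -81.0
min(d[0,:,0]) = -81.0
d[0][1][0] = -81.0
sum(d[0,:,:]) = -90.0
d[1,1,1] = -64.0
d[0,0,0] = -12.0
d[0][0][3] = -35.0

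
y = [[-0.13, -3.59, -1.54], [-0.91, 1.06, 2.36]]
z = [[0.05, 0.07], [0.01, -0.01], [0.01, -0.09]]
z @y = [[-0.07,  -0.11,  0.09],[0.01,  -0.05,  -0.04],[0.08,  -0.13,  -0.23]]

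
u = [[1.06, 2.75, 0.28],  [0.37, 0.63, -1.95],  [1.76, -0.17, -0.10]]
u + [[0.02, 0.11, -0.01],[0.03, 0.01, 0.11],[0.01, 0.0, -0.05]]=[[1.08, 2.86, 0.27], [0.40, 0.64, -1.84], [1.77, -0.17, -0.15]]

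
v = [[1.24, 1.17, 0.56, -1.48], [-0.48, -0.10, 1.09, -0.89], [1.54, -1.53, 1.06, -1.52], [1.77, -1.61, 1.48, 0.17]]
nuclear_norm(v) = 8.53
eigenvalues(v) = [(1.37+1.8j), (1.37-1.8j), (-0.19+1.46j), (-0.19-1.46j)]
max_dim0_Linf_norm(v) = 1.77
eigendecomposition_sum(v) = [[0.73+0.74j, (0.43-0.63j), 0.20+0.18j, (-0.76+0.47j)], [(0.03+0.36j), (0.26-0.07j), (0.01+0.09j), (-0.31-0.05j)], [0.67+0.45j, 0.23-0.55j, 0.18+0.10j, (-0.51+0.48j)], [(1.11-0.5j), (-0.52-0.72j), 0.28-0.15j, 0.21+1.03j]] + [[(0.73-0.74j), 0.43+0.63j, 0.20-0.18j, -0.76-0.47j], [0.03-0.36j, (0.26+0.07j), (0.01-0.09j), (-0.31+0.05j)], [0.67-0.45j, 0.23+0.55j, 0.18-0.10j, (-0.51-0.48j)], [1.11+0.50j, (-0.52+0.72j), (0.28+0.15j), 0.21-1.03j]] + [[(-0.11+0.05j), (0.16+0.18j), 0.08-0.16j, (0.02+0.06j)],[(-0.27-0.23j), (-0.31+0.64j), (0.53+0.01j), -0.14+0.13j],[0.10-0.49j, -0.99+0.06j, (0.35+0.66j), -0.25-0.08j],[-0.23-0.21j, -0.28+0.55j, 0.46+0.03j, (-0.12+0.11j)]] + [[-0.11-0.05j, (0.16-0.18j), 0.08+0.16j, (0.02-0.06j)], [-0.27+0.23j, (-0.31-0.64j), (0.53-0.01j), -0.14-0.13j], [0.10+0.49j, -0.99-0.06j, (0.35-0.66j), (-0.25+0.08j)], [-0.23+0.21j, (-0.28-0.55j), (0.46-0.03j), -0.12-0.11j]]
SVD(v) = [[-0.28, 0.85, -0.4, 0.22], [-0.16, 0.23, 0.85, 0.43], [-0.7, 0.04, 0.2, -0.68], [-0.64, -0.47, -0.27, 0.55]] @ diag([3.9587540730793735, 2.3230758118294137, 1.3679275568735247, 0.8844541596468501]) @ [[-0.62, 0.45, -0.51, 0.38], [0.07, 0.72, 0.03, -0.69], [-0.78, -0.31, 0.39, -0.39], [-0.03, 0.43, 0.77, 0.48]]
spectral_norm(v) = 3.96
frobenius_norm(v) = 4.87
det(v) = 11.13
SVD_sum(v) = [[0.68,-0.5,0.56,-0.42], [0.40,-0.29,0.33,-0.24], [1.73,-1.25,1.41,-1.06], [1.58,-1.14,1.29,-0.96]] + [[0.14, 1.41, 0.06, -1.36], [0.04, 0.39, 0.02, -0.38], [0.01, 0.07, 0.0, -0.07], [-0.08, -0.79, -0.04, 0.76]] + [[0.42,0.17,-0.21,0.21], [-0.91,-0.37,0.45,-0.45], [-0.22,-0.09,0.11,-0.11], [0.29,0.11,-0.14,0.14]] + [[-0.01, 0.08, 0.15, 0.09], [-0.01, 0.16, 0.30, 0.18], [0.02, -0.26, -0.46, -0.29], [-0.01, 0.21, 0.37, 0.23]]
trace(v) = 2.37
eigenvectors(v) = [[(0.2+0.53j), 0.20-0.53j, (-0.11-0.14j), -0.11+0.14j], [(-0.07+0.19j), -0.07-0.19j, 0.25-0.44j, 0.25+0.44j], [(0.23+0.38j), (0.23-0.38j), (0.72+0j), (0.72-0j)], [(0.67+0j), 0.67-0.00j, 0.23-0.38j, (0.23+0.38j)]]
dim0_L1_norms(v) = [5.03, 4.41, 4.19, 4.06]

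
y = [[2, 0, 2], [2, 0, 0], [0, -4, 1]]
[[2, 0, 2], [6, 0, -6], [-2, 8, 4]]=y @ [[3, 0, -3], [0, -2, 0], [-2, 0, 4]]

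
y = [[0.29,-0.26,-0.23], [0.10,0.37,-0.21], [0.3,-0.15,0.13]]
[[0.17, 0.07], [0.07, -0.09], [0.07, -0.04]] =y@[[0.31, -0.20],[-0.07, -0.31],[-0.29, -0.22]]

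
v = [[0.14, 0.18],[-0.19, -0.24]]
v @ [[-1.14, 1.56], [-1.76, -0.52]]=[[-0.48, 0.12], [0.64, -0.17]]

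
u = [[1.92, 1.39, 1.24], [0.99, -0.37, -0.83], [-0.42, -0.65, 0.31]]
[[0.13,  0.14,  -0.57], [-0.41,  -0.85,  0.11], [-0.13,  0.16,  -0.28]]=u @ [[-0.23, -0.39, -0.20], [0.37, 0.23, 0.32], [0.05, 0.46, -0.51]]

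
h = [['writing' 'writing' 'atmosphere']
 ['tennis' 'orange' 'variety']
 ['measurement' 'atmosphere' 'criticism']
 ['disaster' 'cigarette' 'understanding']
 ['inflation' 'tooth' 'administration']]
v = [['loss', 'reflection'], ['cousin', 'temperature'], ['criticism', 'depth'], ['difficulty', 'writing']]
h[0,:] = ['writing', 'writing', 'atmosphere']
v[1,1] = 'temperature'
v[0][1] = 'reflection'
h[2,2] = 'criticism'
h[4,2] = 'administration'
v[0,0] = 'loss'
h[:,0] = ['writing', 'tennis', 'measurement', 'disaster', 'inflation']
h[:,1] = ['writing', 'orange', 'atmosphere', 'cigarette', 'tooth']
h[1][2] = 'variety'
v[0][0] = 'loss'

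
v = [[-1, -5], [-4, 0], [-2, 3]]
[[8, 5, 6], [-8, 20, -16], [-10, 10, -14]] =v @ [[2, -5, 4], [-2, 0, -2]]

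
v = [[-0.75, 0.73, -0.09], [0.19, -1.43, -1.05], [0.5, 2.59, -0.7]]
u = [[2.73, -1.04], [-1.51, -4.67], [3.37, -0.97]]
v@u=[[-3.45, -2.54], [-0.86, 7.5], [-4.9, -11.94]]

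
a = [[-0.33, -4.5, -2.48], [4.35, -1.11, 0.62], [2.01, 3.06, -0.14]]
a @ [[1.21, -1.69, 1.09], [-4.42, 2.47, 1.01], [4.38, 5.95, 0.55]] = [[8.63, -25.31, -6.27], [12.89, -6.4, 3.96], [-11.71, 3.33, 5.20]]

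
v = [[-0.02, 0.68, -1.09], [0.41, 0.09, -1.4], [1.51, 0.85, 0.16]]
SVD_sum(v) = [[0.59, 0.48, -0.73],[0.69, 0.57, -0.86],[0.62, 0.51, -0.78]] + [[-0.40, -0.15, -0.43], [-0.46, -0.17, -0.48], [0.89, 0.34, 0.94]] + [[-0.20, 0.35, 0.07], [0.18, -0.3, -0.06], [-0.0, 0.00, 0.0]]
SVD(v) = [[0.53, -0.37, 0.76], [0.63, -0.42, -0.65], [0.57, 0.82, 0.01]] @ diag([1.9757963368792228, 1.6173216630621348, 0.5438745014840941]) @ [[0.56, 0.46, -0.69], [0.67, 0.25, 0.7], [-0.49, 0.85, 0.16]]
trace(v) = 0.23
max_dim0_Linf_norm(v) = 1.51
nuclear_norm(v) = 4.14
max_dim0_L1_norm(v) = 2.65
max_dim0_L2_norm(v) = 1.78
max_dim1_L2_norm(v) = 1.74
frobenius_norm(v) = 2.61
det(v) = -1.74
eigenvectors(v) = [[(0.1+0.46j), 0.10-0.46j, -0.56+0.00j],[0.01+0.55j, (0.01-0.55j), (0.8+0j)],[(0.69+0j), 0.69-0.00j, 0.22+0.00j]]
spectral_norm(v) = 1.98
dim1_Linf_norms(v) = [1.09, 1.4, 1.51]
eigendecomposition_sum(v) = [[0.12+0.47j, (0.23+0.28j), -0.56+0.19j], [0.02+0.56j, 0.20+0.37j, (-0.68+0.08j)], [0.71-0.01j, (0.47-0.24j), (0.09+0.85j)]] + [[(0.12-0.47j), 0.23-0.28j, -0.56-0.19j], [(0.02-0.56j), 0.20-0.37j, (-0.68-0.08j)], [(0.71+0.01j), (0.47+0.24j), (0.09-0.85j)]] + [[(-0.25-0j), (0.21+0j), (0.03-0j)],[(0.36+0j), -0.31-0.00j, (-0.05+0j)],[(0.1+0j), (-0.08-0j), -0.01+0.00j]]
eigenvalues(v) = [(0.4+1.69j), (0.4-1.69j), (-0.57+0j)]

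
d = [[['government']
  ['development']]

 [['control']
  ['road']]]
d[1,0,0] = 'control'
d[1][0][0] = 'control'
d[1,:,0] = ['control', 'road']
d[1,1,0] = 'road'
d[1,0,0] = 'control'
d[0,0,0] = 'government'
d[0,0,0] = 'government'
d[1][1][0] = 'road'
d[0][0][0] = 'government'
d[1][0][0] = 'control'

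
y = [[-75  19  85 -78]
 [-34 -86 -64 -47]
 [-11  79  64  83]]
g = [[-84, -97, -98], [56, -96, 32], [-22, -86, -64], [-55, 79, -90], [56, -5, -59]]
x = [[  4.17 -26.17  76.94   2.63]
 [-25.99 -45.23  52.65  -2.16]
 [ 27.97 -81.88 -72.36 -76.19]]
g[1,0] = 56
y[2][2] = 64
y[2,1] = 79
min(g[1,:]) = -96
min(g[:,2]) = -98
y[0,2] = 85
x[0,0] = 4.17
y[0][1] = 19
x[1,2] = 52.65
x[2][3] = -76.19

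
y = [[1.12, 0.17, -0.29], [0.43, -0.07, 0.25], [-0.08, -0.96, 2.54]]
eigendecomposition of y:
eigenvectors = [[0.05, -0.87, -0.2], [-0.93, -0.39, 0.06], [-0.35, -0.31, 0.98]]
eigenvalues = [0.0, 1.09, 2.5]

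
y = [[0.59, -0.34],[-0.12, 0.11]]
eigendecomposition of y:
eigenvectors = [[0.98, 0.52], [-0.21, 0.85]]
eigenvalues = [0.66, 0.04]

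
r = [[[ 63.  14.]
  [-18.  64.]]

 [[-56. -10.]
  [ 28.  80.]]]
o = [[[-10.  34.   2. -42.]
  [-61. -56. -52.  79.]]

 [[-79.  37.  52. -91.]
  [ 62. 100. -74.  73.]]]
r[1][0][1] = -10.0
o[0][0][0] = -10.0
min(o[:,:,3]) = -91.0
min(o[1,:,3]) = -91.0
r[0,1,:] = [-18.0, 64.0]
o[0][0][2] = 2.0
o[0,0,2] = 2.0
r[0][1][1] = 64.0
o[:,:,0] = [[-10.0, -61.0], [-79.0, 62.0]]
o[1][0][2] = 52.0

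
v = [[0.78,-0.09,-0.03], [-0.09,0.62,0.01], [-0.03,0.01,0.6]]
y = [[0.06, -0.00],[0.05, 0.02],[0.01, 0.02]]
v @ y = [[0.04,-0.0], [0.03,0.01], [0.0,0.01]]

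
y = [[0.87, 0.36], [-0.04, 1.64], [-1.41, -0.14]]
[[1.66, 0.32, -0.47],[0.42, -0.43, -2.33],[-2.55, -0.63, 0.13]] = y@[[1.78, 0.47, 0.05], [0.30, -0.25, -1.42]]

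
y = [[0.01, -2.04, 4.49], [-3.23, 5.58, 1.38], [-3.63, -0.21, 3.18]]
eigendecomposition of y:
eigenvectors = [[-0.68+0.00j, -0.68-0.00j, (0.2+0j)], [-0.33-0.08j, (-0.33+0.08j), (-0.97+0j)], [-0.33-0.56j, -0.33+0.56j, -0.16+0.00j]]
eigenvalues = [(1.15+3.4j), (1.15-3.4j), (6.46+0j)]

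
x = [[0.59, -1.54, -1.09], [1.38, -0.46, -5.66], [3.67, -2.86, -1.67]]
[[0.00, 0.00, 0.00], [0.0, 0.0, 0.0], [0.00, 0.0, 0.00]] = x @ [[0.00, -0.00, -0.0], [-0.00, 0.00, 0.0], [0.00, -0.0, -0.00]]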